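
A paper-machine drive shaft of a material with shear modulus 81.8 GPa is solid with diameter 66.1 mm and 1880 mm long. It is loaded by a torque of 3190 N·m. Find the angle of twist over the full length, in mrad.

39.1 mrad

J = πd⁴/32 = π(0.0661)⁴/32 = 1.874×10^-6 m⁴.
θ = T·L/(G·J) = 3190 × 1.88 / (81.8×10⁹ × 1.874×10^-6) = 0.03912 rad.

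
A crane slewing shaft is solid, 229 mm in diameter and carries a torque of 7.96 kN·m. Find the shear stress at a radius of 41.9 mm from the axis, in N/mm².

J = πd⁴/32 = π(0.229)⁴/32 = 2.700×10^-4 m⁴.
Shear stress varies linearly with radius: τ = T·r/J = 7960 × 0.0419 / 2.700×10^-4 = 1.235×10^6 Pa.

1.24 N/mm²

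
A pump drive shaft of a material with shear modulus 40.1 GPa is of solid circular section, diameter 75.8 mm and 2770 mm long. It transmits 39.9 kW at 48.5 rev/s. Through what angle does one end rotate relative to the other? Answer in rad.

ω = 2π·48.5 = 304.7 rad/s, so T = P/ω = 39.9×10³ / 304.7 = 130.9 N·m.
J = πd⁴/32 = π(0.0758)⁴/32 = 3.241×10^-6 m⁴.
θ = T·L/(G·J) = 130.9 × 2.77 / (40.1×10⁹ × 3.241×10^-6) = 2.791×10^-3 rad.

0.00279 rad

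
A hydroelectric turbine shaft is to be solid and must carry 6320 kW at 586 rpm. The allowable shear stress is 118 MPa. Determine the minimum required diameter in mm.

164 mm

ω = 2π·586/60 = 61.37 rad/s, so T = P/ω = 6320×10³ / 61.37 = 103000 N·m.
For a solid shaft τ_max = 16T/(πd³), so d = (16T/(π τ_allow))^(1/3) = (16·103000/(π·1.18×10^8))^(1/3) = 0.1644 m.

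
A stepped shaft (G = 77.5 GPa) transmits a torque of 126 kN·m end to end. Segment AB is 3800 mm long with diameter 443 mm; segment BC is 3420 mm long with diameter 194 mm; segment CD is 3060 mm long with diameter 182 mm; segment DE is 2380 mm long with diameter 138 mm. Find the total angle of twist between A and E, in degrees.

11.3°

J_AB = π(0.443)⁴/32 = 3.78×10^-3 m⁴; J_BC = π(0.194)⁴/32 = 1.39×10^-4 m⁴; J_CD = π(0.182)⁴/32 = 1.08×10^-4 m⁴; J_DE = π(0.138)⁴/32 = 3.56×10^-5 m⁴.
θ = (T/G)·Σ L_i/J_i = (126000/77.5×10⁹)·(3.80/3.78×10^-3 + 3.42/1.39×10^-4 + 3.06/1.08×10^-4 + 2.38/3.56×10^-5) = 0.1965 rad.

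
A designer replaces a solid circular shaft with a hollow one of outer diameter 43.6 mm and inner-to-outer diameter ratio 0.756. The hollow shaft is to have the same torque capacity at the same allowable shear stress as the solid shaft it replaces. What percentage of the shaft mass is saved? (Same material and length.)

44.2 %

Equal τ_max and T ⇒ the solid shaft needs d_s³ = d_o³(1−k⁴), so d_s = 43.6·(1−0.756⁴)^(1/3) = 38.21 mm.
Area ratio A_h/A_s = d_o²(1−k²)/d_s² = (1−k²)/(1−k⁴)^(2/3) = 0.5577.
Mass saving = 1 − 0.5577 = 44.2 %.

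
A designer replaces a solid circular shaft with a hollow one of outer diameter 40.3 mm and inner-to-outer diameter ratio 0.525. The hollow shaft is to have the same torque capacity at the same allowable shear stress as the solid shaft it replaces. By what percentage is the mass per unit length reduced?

23.6 %

Equal τ_max and T ⇒ the solid shaft needs d_s³ = d_o³(1−k⁴), so d_s = 40.3·(1−0.525⁴)^(1/3) = 39.25 mm.
Area ratio A_h/A_s = d_o²(1−k²)/d_s² = (1−k²)/(1−k⁴)^(2/3) = 0.7636.
Mass saving = 1 − 0.7636 = 23.6 %.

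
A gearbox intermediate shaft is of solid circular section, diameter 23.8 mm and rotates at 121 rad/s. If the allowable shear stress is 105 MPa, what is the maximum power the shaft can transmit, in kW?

33.6 kW

J = πd⁴/32 = π(0.0238)⁴/32 = 3.150×10^-8 m⁴.
T_max = τ_allow·J/r = 1.05×10^8 × 3.150×10^-8 / 0.0119 = 277.9 N·m.
ω = 121 rad/s, so P_max = T_max·ω = 3.363×10^4 W.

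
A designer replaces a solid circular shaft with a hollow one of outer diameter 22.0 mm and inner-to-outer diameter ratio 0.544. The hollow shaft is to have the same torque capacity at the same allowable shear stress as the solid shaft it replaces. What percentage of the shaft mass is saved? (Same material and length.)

Equal τ_max and T ⇒ the solid shaft needs d_s³ = d_o³(1−k⁴), so d_s = 22.0·(1−0.544⁴)^(1/3) = 21.34 mm.
Area ratio A_h/A_s = d_o²(1−k²)/d_s² = (1−k²)/(1−k⁴)^(2/3) = 0.7484.
Mass saving = 1 − 0.7484 = 25.2 %.

25.2 %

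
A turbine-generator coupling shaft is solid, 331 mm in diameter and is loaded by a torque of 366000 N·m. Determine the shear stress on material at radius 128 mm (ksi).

5.77 ksi

J = πd⁴/32 = π(0.331)⁴/32 = 1.178×10^-3 m⁴.
Shear stress varies linearly with radius: τ = T·r/J = 366000 × 0.128 / 1.178×10^-3 = 3.975×10^7 Pa.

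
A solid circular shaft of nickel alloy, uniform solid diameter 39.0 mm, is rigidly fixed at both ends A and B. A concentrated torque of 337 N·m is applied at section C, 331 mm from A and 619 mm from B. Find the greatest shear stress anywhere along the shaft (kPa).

With uniform GJ and both ends fixed, compatibility θ_AC = θ_CB gives T_A·a = T_B·b, together with T_A + T_B = T₀.
T_A = T₀·b/(a+b) = 337.0·619/950.0 = 219.6 N·m; T_B = 117.4 N·m.
τ in each portion: τ_AC = 1.89×10^7 Pa, τ_CB = 1.01×10^7 Pa; maximum is in AC.
τ_max = T_AC·r/J = 219.6·0.0195/2.27×10^-7 = 1.885×10^7 Pa.

18900 kPa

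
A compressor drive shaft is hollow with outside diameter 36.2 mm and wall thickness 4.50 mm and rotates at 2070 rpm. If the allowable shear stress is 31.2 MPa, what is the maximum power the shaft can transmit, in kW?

42.9 kW

J = π(d_o⁴ − d_i⁴)/32 = π(0.0362⁴ − 0.0272⁴)/32 = 1.149×10^-7 m⁴.
T_max = τ_allow·J/r = 3.12×10^7 × 1.149×10^-7 / 0.0181 = 198.0 N·m.
ω = 2π·2070/60 = 216.8 rad/s, so P_max = T_max·ω = 4.292×10^4 W.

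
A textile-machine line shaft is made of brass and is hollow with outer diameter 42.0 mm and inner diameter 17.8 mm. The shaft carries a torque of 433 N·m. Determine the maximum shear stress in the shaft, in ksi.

J = π(d_o⁴ − d_i⁴)/32 = π(0.0420⁴ − 0.0178⁴)/32 = 2.956×10^-7 m⁴.
τ_max = T·r/J = 433.0 × 0.0210 / 2.956×10^-7 = 3.076×10^7 Pa.

4.46 ksi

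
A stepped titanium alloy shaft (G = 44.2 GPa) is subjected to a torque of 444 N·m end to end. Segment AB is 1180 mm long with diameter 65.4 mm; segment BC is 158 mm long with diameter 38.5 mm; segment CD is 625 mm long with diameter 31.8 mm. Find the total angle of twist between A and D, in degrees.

J_AB = π(0.0654)⁴/32 = 1.80×10^-6 m⁴; J_BC = π(0.0385)⁴/32 = 2.16×10^-7 m⁴; J_CD = π(0.0318)⁴/32 = 1.00×10^-7 m⁴.
θ = (T/G)·Σ L_i/J_i = (444.0/44.2×10⁹)·(1.18/1.80×10^-6 + 0.158/2.16×10^-7 + 0.625/1.00×10^-7) = 0.07649 rad.

4.38°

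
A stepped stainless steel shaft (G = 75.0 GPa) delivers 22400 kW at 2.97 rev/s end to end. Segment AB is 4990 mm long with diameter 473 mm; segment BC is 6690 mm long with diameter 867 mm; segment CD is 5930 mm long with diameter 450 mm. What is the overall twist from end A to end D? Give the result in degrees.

ω = 2π·2.97 = 18.66 rad/s, so T = P/ω = 22400×10³ / 18.66 = 1.200e6 N·m.
J_AB = π(0.473)⁴/32 = 4.91×10^-3 m⁴; J_BC = π(0.867)⁴/32 = 0.0555 m⁴; J_CD = π(0.450)⁴/32 = 4.03×10^-3 m⁴.
θ = (T/G)·Σ L_i/J_i = (1.200e6/75.0×10⁹)·(4.99/4.91×10^-3 + 6.69/0.0555 + 5.93/4.03×10^-3) = 0.04176 rad.

2.39°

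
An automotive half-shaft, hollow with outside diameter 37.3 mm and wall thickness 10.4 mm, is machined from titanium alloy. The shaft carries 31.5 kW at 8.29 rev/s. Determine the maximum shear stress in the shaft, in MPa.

ω = 2π·8.29 = 52.09 rad/s, so T = P/ω = 31.5×10³ / 52.09 = 604.8 N·m.
J = π(d_o⁴ − d_i⁴)/32 = π(0.0373⁴ − 0.0165⁴)/32 = 1.828×10^-7 m⁴.
τ_max = T·r/J = 604.8 × 0.0186 / 1.828×10^-7 = 6.171×10^7 Pa.

61.7 MPa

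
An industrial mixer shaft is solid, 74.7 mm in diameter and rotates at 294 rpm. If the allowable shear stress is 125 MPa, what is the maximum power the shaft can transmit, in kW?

J = πd⁴/32 = π(0.0747)⁴/32 = 3.057×10^-6 m⁴.
T_max = τ_allow·J/r = 1.25×10^8 × 3.057×10^-6 / 0.0374 = 10230 N·m.
ω = 2π·294/60 = 30.79 rad/s, so P_max = T_max·ω = 3.150×10^5 W.

315 kW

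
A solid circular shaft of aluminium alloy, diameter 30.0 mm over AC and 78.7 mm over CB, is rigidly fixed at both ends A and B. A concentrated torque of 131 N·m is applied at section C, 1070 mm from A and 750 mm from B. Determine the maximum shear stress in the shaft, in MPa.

1.35 MPa

Compatibility: T_A·a/J_AC = T_B·b/J_CB with T_A + T_B = T₀.
J_AC = 7.95×10^-8 m⁴, J_CB = 3.77×10^-6 m⁴, so T_A = T₀·(J_AC/a)/((J_AC/a)+(J_CB/b)) = 1.911 N·m, T_B = 129.1 N·m.
τ in each portion: τ_AC = 3.60×10^5 Pa, τ_CB = 1.35×10^6 Pa; maximum is in CB.
τ_max = T_CB·r/J = 129.1·0.0394/3.77×10^-6 = 1.349×10^6 Pa.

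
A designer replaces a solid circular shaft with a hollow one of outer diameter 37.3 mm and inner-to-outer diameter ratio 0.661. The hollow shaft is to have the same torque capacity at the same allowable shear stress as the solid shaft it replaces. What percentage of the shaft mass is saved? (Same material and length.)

Equal τ_max and T ⇒ the solid shaft needs d_s³ = d_o³(1−k⁴), so d_s = 37.3·(1−0.661⁴)^(1/3) = 34.76 mm.
Area ratio A_h/A_s = d_o²(1−k²)/d_s² = (1−k²)/(1−k⁴)^(2/3) = 0.6485.
Mass saving = 1 − 0.6485 = 35.2 %.

35.2 %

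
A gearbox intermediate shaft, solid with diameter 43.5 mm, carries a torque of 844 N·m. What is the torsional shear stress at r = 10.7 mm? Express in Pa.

J = πd⁴/32 = π(0.0435)⁴/32 = 3.515×10^-7 m⁴.
Shear stress varies linearly with radius: τ = T·r/J = 844.0 × 0.0107 / 3.515×10^-7 = 2.569×10^7 Pa.

2.57e7 Pa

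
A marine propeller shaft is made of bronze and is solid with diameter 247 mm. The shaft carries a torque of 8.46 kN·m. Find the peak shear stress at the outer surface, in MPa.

J = πd⁴/32 = π(0.247)⁴/32 = 3.654×10^-4 m⁴.
τ_max = T·r/J = 8460 × 0.123 / 3.654×10^-4 = 2.859×10^6 Pa.

2.86 MPa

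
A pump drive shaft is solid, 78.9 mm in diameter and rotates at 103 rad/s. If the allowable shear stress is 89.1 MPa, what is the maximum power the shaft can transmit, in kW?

J = πd⁴/32 = π(0.0789)⁴/32 = 3.805×10^-6 m⁴.
T_max = τ_allow·J/r = 8.91×10^7 × 3.805×10^-6 / 0.0395 = 8593 N·m.
ω = 103 rad/s, so P_max = T_max·ω = 8.851×10^5 W.

885 kW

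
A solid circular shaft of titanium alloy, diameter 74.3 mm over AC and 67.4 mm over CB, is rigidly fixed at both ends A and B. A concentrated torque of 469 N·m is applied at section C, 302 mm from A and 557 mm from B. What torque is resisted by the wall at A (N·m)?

343 N·m

Compatibility: T_A·a/J_AC = T_B·b/J_CB with T_A + T_B = T₀.
J_AC = 2.99×10^-6 m⁴, J_CB = 2.03×10^-6 m⁴, so T_A = T₀·(J_AC/a)/((J_AC/a)+(J_CB/b)) = 343.1 N·m, T_B = 125.9 N·m.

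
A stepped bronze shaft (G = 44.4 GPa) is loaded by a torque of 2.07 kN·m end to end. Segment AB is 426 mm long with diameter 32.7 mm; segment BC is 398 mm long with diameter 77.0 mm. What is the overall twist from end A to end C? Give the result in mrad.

182 mrad

J_AB = π(0.0327)⁴/32 = 1.12×10^-7 m⁴; J_BC = π(0.0770)⁴/32 = 3.45×10^-6 m⁴.
θ = (T/G)·Σ L_i/J_i = (2070/44.4×10⁹)·(0.426/1.12×10^-7 + 0.398/3.45×10^-6) = 0.1823 rad.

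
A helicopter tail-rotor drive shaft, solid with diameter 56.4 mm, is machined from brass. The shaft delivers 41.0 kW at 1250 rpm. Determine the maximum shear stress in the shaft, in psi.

ω = 2π·1250/60 = 130.9 rad/s, so T = P/ω = 41.0×10³ / 130.9 = 313.2 N·m.
J = πd⁴/32 = π(0.0564)⁴/32 = 9.934×10^-7 m⁴.
τ_max = T·r/J = 313.2 × 0.0282 / 9.934×10^-7 = 8.892×10^6 Pa.

1290 psi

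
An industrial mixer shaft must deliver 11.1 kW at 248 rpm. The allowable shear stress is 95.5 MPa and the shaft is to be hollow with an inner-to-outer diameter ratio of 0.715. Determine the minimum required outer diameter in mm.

31.4 mm

ω = 2π·248/60 = 25.97 rad/s, so T = P/ω = 11.1×10³ / 25.97 = 427.4 N·m.
For a hollow shaft with d_i/d_o = 0.715: τ_max = 16T/(π d_o³ (1−k⁴)), so d_o = [16T/(π τ_allow (1−k⁴))]^(1/3) = [16·427.4/(π·9.55×10^7·0.7386)]^(1/3) = 0.03137 m.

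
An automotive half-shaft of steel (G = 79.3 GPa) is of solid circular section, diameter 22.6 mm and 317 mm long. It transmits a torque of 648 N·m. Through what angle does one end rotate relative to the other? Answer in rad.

J = πd⁴/32 = π(0.0226)⁴/32 = 2.561×10^-8 m⁴.
θ = T·L/(G·J) = 648.0 × 0.317 / (79.3×10⁹ × 2.561×10^-8) = 0.1011 rad.

0.101 rad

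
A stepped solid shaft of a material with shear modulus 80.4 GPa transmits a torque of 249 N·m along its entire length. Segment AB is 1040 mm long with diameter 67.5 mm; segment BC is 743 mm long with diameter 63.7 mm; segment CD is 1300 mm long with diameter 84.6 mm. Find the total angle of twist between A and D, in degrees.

J_AB = π(0.0675)⁴/32 = 2.04×10^-6 m⁴; J_BC = π(0.0637)⁴/32 = 1.62×10^-6 m⁴; J_CD = π(0.0846)⁴/32 = 5.03×10^-6 m⁴.
θ = (T/G)·Σ L_i/J_i = (249.0/80.4×10⁹)·(1.04/2.04×10^-6 + 0.743/1.62×10^-6 + 1.30/5.03×10^-6) = 3.805×10^-3 rad.

0.218°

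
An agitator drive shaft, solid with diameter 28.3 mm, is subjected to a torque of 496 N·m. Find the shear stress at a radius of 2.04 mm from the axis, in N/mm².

J = πd⁴/32 = π(0.0283)⁴/32 = 6.297×10^-8 m⁴.
Shear stress varies linearly with radius: τ = T·r/J = 496.0 × 0.00204 / 6.297×10^-8 = 1.607×10^7 Pa.

16.1 N/mm²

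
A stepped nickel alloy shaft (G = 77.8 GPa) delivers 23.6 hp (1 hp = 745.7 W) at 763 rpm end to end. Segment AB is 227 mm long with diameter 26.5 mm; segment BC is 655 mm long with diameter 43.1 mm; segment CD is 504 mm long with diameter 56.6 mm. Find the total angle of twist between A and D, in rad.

0.0202 rad

ω = 2π·763/60 = 79.90 rad/s, so T = P/ω = 23.6×745.7 / 79.90 = 220.3 N·m.
J_AB = π(0.0265)⁴/32 = 4.84×10^-8 m⁴; J_BC = π(0.0431)⁴/32 = 3.39×10^-7 m⁴; J_CD = π(0.0566)⁴/32 = 1.01×10^-6 m⁴.
θ = (T/G)·Σ L_i/J_i = (220.3/77.8×10⁹)·(0.227/4.84×10^-8 + 0.655/3.39×10^-7 + 0.504/1.01×10^-6) = 0.02016 rad.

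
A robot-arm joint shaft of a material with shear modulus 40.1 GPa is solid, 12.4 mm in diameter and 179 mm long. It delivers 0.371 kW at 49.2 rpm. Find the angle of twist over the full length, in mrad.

138 mrad

ω = 2π·49.2/60 = 5.152 rad/s, so T = P/ω = 0.371×10³ / 5.152 = 72.01 N·m.
J = πd⁴/32 = π(0.0124)⁴/32 = 2.321×10^-9 m⁴.
θ = T·L/(G·J) = 72.01 × 0.179 / (40.1×10⁹ × 2.321×10^-9) = 0.1385 rad.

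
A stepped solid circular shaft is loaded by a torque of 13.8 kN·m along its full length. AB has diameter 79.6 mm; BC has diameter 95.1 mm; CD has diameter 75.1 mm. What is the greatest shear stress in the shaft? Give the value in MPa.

166 MPa

Under the same torque, τ_max = 16T/(πd³) is largest where d is smallest — segment CD (d = 75.1 mm).
τ_max = 16·13800/(π·(0.0751)³) = 1.659×10^8 Pa.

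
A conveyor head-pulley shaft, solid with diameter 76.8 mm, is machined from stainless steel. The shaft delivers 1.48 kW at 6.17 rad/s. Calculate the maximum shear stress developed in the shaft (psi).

391 psi

ω = 6.17 rad/s, so T = P/ω = 1.48×10³ / 6.170 = 239.9 N·m.
J = πd⁴/32 = π(0.0768)⁴/32 = 3.415×10^-6 m⁴.
τ_max = T·r/J = 239.9 × 0.0384 / 3.415×10^-6 = 2.697×10^6 Pa.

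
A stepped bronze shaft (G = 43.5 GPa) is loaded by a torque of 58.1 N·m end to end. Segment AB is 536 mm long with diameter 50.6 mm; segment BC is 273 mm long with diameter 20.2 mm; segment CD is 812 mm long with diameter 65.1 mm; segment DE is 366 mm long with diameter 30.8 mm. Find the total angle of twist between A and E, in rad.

0.0296 rad

J_AB = π(0.0506)⁴/32 = 6.44×10^-7 m⁴; J_BC = π(0.0202)⁴/32 = 1.63×10^-8 m⁴; J_CD = π(0.0651)⁴/32 = 1.76×10^-6 m⁴; J_DE = π(0.0308)⁴/32 = 8.83×10^-8 m⁴.
θ = (T/G)·Σ L_i/J_i = (58.10/43.5×10⁹)·(0.536/6.44×10^-7 + 0.273/1.63×10^-8 + 0.812/1.76×10^-6 + 0.366/8.83×10^-8) = 0.02957 rad.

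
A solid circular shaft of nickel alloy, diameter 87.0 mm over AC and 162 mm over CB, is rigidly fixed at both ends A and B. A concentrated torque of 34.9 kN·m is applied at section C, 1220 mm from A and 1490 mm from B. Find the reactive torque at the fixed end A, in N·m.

3220 N·m

Compatibility: T_A·a/J_AC = T_B·b/J_CB with T_A + T_B = T₀.
J_AC = 5.62×10^-6 m⁴, J_CB = 6.76×10^-5 m⁴, so T_A = T₀·(J_AC/a)/((J_AC/a)+(J_CB/b)) = 3218 N·m, T_B = 31680 N·m.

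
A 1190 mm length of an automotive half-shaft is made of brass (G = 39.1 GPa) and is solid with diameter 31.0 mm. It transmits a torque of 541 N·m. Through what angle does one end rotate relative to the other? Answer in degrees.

J = πd⁴/32 = π(0.0310)⁴/32 = 9.067×10^-8 m⁴.
θ = T·L/(G·J) = 541.0 × 1.19 / (39.1×10⁹ × 9.067×10^-8) = 0.1816 rad.

10.4°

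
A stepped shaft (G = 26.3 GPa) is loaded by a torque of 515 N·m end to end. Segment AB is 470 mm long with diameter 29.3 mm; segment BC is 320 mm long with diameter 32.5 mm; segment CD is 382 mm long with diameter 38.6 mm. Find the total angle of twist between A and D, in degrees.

J_AB = π(0.0293)⁴/32 = 7.24×10^-8 m⁴; J_BC = π(0.0325)⁴/32 = 1.10×10^-7 m⁴; J_CD = π(0.0386)⁴/32 = 2.18×10^-7 m⁴.
θ = (T/G)·Σ L_i/J_i = (515.0/26.3×10⁹)·(0.470/7.24×10^-8 + 0.320/1.10×10^-7 + 0.382/2.18×10^-7) = 0.2187 rad.

12.5°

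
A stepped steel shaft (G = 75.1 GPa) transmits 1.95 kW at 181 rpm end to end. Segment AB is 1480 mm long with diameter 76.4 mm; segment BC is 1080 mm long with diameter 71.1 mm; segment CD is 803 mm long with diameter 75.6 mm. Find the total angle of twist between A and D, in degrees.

0.0882°

ω = 2π·181/60 = 18.95 rad/s, so T = P/ω = 1.95×10³ / 18.95 = 102.9 N·m.
J_AB = π(0.0764)⁴/32 = 3.34×10^-6 m⁴; J_BC = π(0.0711)⁴/32 = 2.51×10^-6 m⁴; J_CD = π(0.0756)⁴/32 = 3.21×10^-6 m⁴.
θ = (T/G)·Σ L_i/J_i = (102.9/75.1×10⁹)·(1.48/3.34×10^-6 + 1.08/2.51×10^-6 + 0.803/3.21×10^-6) = 1.539×10^-3 rad.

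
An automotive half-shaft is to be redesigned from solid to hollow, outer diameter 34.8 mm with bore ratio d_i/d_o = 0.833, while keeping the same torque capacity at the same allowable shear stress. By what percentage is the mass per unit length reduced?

52.6 %

Equal τ_max and T ⇒ the solid shaft needs d_s³ = d_o³(1−k⁴), so d_s = 34.8·(1−0.833⁴)^(1/3) = 27.96 mm.
Area ratio A_h/A_s = d_o²(1−k²)/d_s² = (1−k²)/(1−k⁴)^(2/3) = 0.4743.
Mass saving = 1 − 0.4743 = 52.6 %.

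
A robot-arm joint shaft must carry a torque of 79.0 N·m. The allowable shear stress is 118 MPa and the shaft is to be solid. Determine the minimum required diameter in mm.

15.1 mm

For a solid shaft τ_max = 16T/(πd³), so d = (16T/(π τ_allow))^(1/3) = (16·79.00/(π·1.18×10^8))^(1/3) = 0.01505 m.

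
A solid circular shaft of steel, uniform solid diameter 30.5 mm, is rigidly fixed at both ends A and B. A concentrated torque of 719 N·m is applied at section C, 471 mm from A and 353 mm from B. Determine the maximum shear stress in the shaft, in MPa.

73.8 MPa

With uniform GJ and both ends fixed, compatibility θ_AC = θ_CB gives T_A·a = T_B·b, together with T_A + T_B = T₀.
T_A = T₀·b/(a+b) = 719.0·353/824.0 = 308.0 N·m; T_B = 411.0 N·m.
τ in each portion: τ_AC = 5.53×10^7 Pa, τ_CB = 7.38×10^7 Pa; maximum is in CB.
τ_max = T_CB·r/J = 411.0·0.0152/8.50×10^-8 = 7.377×10^7 Pa.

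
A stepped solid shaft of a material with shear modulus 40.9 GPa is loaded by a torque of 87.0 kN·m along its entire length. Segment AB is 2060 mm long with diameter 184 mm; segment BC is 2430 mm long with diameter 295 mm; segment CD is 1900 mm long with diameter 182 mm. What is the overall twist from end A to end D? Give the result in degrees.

J_AB = π(0.184)⁴/32 = 1.13×10^-4 m⁴; J_BC = π(0.295)⁴/32 = 7.44×10^-4 m⁴; J_CD = π(0.182)⁴/32 = 1.08×10^-4 m⁴.
θ = (T/G)·Σ L_i/J_i = (87000/40.9×10⁹)·(2.06/1.13×10^-4 + 2.43/7.44×10^-4 + 1.90/1.08×10^-4) = 0.08341 rad.

4.78°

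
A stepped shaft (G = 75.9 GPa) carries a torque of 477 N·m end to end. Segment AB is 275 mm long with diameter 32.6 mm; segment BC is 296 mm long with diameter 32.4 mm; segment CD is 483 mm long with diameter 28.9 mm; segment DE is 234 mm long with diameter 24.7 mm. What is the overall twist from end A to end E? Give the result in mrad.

J_AB = π(0.0326)⁴/32 = 1.11×10^-7 m⁴; J_BC = π(0.0324)⁴/32 = 1.08×10^-7 m⁴; J_CD = π(0.0289)⁴/32 = 6.85×10^-8 m⁴; J_DE = π(0.0247)⁴/32 = 3.65×10^-8 m⁴.
θ = (T/G)·Σ L_i/J_i = (477.0/75.9×10⁹)·(0.275/1.11×10^-7 + 0.296/1.08×10^-7 + 0.483/6.85×10^-8 + 0.234/3.65×10^-8) = 0.1173 rad.

117 mrad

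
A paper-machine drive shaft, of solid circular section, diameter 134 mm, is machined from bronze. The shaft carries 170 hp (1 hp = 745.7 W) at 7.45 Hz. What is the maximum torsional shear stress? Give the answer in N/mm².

5.73 N/mm²

ω = 2π·7.45 = 46.81 rad/s, so T = P/ω = 170×745.7 / 46.81 = 2708 N·m.
J = πd⁴/32 = π(0.134)⁴/32 = 3.165×10^-5 m⁴.
τ_max = T·r/J = 2708 × 0.0670 / 3.165×10^-5 = 5.732×10^6 Pa.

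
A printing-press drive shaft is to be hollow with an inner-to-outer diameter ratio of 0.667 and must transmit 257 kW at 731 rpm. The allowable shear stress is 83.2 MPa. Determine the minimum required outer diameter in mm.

ω = 2π·731/60 = 76.55 rad/s, so T = P/ω = 257×10³ / 76.55 = 3357 N·m.
For a hollow shaft with d_i/d_o = 0.667: τ_max = 16T/(π d_o³ (1−k⁴)), so d_o = [16T/(π τ_allow (1−k⁴))]^(1/3) = [16·3357/(π·8.32×10^7·0.8021)]^(1/3) = 0.06351 m.

63.5 mm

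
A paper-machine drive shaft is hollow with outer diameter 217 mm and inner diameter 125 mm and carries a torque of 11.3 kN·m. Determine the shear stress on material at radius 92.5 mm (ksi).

0.783 ksi

J = π(d_o⁴ − d_i⁴)/32 = π(0.217⁴ − 0.125⁴)/32 = 1.937×10^-4 m⁴.
Shear stress varies linearly with radius: τ = T·r/J = 11300 × 0.0925 / 1.937×10^-4 = 5.396×10^6 Pa.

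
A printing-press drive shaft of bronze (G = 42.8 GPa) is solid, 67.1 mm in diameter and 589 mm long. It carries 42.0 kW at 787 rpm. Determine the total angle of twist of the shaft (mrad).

ω = 2π·787/60 = 82.41 rad/s, so T = P/ω = 42.0×10³ / 82.41 = 509.6 N·m.
J = πd⁴/32 = π(0.0671)⁴/32 = 1.990×10^-6 m⁴.
θ = T·L/(G·J) = 509.6 × 0.589 / (42.8×10⁹ × 1.990×10^-6) = 3.524×10^-3 rad.

3.52 mrad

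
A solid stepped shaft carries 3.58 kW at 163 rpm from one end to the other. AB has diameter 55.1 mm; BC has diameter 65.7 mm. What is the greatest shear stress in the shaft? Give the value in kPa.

ω = 2π·163/60 = 17.07 rad/s, so T = P/ω = 3.58×10³ / 17.07 = 209.7 N·m.
Under the same torque, τ_max = 16T/(πd³) is largest where d is smallest — segment AB (d = 55.1 mm).
τ_max = 16·209.7/(π·(0.0551)³) = 6.385×10^6 Pa.

6390 kPa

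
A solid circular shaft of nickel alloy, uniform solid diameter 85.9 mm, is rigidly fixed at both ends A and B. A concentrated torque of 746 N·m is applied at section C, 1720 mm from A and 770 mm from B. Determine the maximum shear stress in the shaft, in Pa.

4.14e6 Pa

With uniform GJ and both ends fixed, compatibility θ_AC = θ_CB gives T_A·a = T_B·b, together with T_A + T_B = T₀.
T_A = T₀·b/(a+b) = 746.0·770/2490 = 230.7 N·m; T_B = 515.3 N·m.
τ in each portion: τ_AC = 1.85×10^6 Pa, τ_CB = 4.14×10^6 Pa; maximum is in CB.
τ_max = T_CB·r/J = 515.3·0.0430/5.35×10^-6 = 4.141×10^6 Pa.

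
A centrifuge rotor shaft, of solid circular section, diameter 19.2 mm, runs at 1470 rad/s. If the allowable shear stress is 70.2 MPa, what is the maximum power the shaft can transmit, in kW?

143 kW

J = πd⁴/32 = π(0.0192)⁴/32 = 1.334×10^-8 m⁴.
T_max = τ_allow·J/r = 7.02×10^7 × 1.334×10^-8 / 0.00960 = 97.56 N·m.
ω = 1470 rad/s, so P_max = T_max·ω = 1.434×10^5 W.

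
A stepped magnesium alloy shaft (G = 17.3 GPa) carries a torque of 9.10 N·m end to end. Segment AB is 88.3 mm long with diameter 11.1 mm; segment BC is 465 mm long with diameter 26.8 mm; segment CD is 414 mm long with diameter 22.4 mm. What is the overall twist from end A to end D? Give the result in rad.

J_AB = π(0.0111)⁴/32 = 1.49×10^-9 m⁴; J_BC = π(0.0268)⁴/32 = 5.06×10^-8 m⁴; J_CD = π(0.0224)⁴/32 = 2.47×10^-8 m⁴.
θ = (T/G)·Σ L_i/J_i = (9.100/17.3×10⁹)·(0.0883/1.49×10^-9 + 0.465/5.06×10^-8 + 0.414/2.47×10^-8) = 0.04480 rad.

0.0448 rad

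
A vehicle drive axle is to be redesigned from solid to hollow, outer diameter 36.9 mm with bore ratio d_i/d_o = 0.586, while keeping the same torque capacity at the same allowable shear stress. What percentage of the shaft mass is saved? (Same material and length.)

28.6 %

Equal τ_max and T ⇒ the solid shaft needs d_s³ = d_o³(1−k⁴), so d_s = 36.9·(1−0.586⁴)^(1/3) = 35.39 mm.
Area ratio A_h/A_s = d_o²(1−k²)/d_s² = (1−k²)/(1−k⁴)^(2/3) = 0.7139.
Mass saving = 1 − 0.7139 = 28.6 %.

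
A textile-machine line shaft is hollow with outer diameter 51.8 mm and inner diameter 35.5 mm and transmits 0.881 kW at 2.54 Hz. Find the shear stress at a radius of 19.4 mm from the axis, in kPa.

1940 kPa

ω = 2π·2.54 = 15.96 rad/s, so T = P/ω = 0.881×10³ / 15.96 = 55.20 N·m.
J = π(d_o⁴ − d_i⁴)/32 = π(0.0518⁴ − 0.0355⁴)/32 = 5.509×10^-7 m⁴.
Shear stress varies linearly with radius: τ = T·r/J = 55.20 × 0.0194 / 5.509×10^-7 = 1.944×10^6 Pa.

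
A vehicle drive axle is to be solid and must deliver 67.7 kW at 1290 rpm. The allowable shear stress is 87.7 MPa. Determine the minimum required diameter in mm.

ω = 2π·1290/60 = 135.1 rad/s, so T = P/ω = 67.7×10³ / 135.1 = 501.2 N·m.
For a solid shaft τ_max = 16T/(πd³), so d = (16T/(π τ_allow))^(1/3) = (16·501.2/(π·8.77×10^7))^(1/3) = 0.03076 m.

30.8 mm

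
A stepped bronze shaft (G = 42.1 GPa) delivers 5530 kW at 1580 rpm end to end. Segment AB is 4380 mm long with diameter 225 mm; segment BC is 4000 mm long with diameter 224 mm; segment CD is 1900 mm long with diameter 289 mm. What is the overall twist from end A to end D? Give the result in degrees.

ω = 2π·1580/60 = 165.5 rad/s, so T = P/ω = 5530×10³ / 165.5 = 33420 N·m.
J_AB = π(0.225)⁴/32 = 2.52×10^-4 m⁴; J_BC = π(0.224)⁴/32 = 2.47×10^-4 m⁴; J_CD = π(0.289)⁴/32 = 6.85×10^-4 m⁴.
θ = (T/G)·Σ L_i/J_i = (33420/42.1×10⁹)·(4.38/2.52×10^-4 + 4.00/2.47×10^-4 + 1.90/6.85×10^-4) = 0.02887 rad.

1.65°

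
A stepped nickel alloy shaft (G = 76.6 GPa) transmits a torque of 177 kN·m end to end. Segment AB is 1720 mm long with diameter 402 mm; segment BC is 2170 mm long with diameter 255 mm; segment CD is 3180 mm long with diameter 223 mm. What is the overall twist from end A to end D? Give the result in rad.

0.0439 rad

J_AB = π(0.402)⁴/32 = 2.56×10^-3 m⁴; J_BC = π(0.255)⁴/32 = 4.15×10^-4 m⁴; J_CD = π(0.223)⁴/32 = 2.43×10^-4 m⁴.
θ = (T/G)·Σ L_i/J_i = (177000/76.6×10⁹)·(1.72/2.56×10^-3 + 2.17/4.15×10^-4 + 3.18/2.43×10^-4) = 0.04390 rad.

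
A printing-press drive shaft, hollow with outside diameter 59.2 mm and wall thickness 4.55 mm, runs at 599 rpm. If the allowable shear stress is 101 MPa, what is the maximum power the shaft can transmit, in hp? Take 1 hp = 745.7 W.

J = π(d_o⁴ − d_i⁴)/32 = π(0.0592⁴ − 0.0501⁴)/32 = 5.873×10^-7 m⁴.
T_max = τ_allow·J/r = 1.01×10^8 × 5.873×10^-7 / 0.0296 = 2004 N·m.
ω = 2π·599/60 = 62.73 rad/s, so P_max = T_max·ω = 1.257×10^5 W.

169 hp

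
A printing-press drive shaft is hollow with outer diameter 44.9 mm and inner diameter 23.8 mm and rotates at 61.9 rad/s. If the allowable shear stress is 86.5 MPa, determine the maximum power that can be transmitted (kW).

J = π(d_o⁴ − d_i⁴)/32 = π(0.0449⁴ − 0.0238⁴)/32 = 3.675×10^-7 m⁴.
T_max = τ_allow·J/r = 8.65×10^7 × 3.675×10^-7 / 0.0224 = 1416 N·m.
ω = 61.9 rad/s, so P_max = T_max·ω = 8.765×10^4 W.

87.7 kW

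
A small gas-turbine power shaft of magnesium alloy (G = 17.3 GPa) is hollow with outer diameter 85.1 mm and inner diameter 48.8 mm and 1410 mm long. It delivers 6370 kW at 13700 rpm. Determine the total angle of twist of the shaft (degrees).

ω = 2π·13700/60 = 1435 rad/s, so T = P/ω = 6370×10³ / 1435 = 4440 N·m.
J = π(d_o⁴ − d_i⁴)/32 = π(0.0851⁴ − 0.0488⁴)/32 = 4.592×10^-6 m⁴.
θ = T·L/(G·J) = 4440 × 1.41 / (17.3×10⁹ × 4.592×10^-6) = 0.07880 rad.

4.52°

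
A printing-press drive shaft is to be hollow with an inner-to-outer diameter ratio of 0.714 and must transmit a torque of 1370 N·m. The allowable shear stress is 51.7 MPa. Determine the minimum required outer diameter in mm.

For a hollow shaft with d_i/d_o = 0.714: τ_max = 16T/(π d_o³ (1−k⁴)), so d_o = [16T/(π τ_allow (1−k⁴))]^(1/3) = [16·1370/(π·5.17×10^7·0.7401)]^(1/3) = 0.05671 m.

56.7 mm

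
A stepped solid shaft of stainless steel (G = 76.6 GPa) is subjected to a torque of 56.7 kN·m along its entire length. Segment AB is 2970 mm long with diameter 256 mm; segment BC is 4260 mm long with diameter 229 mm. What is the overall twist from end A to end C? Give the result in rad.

J_AB = π(0.256)⁴/32 = 4.22×10^-4 m⁴; J_BC = π(0.229)⁴/32 = 2.70×10^-4 m⁴.
θ = (T/G)·Σ L_i/J_i = (56700/76.6×10⁹)·(2.97/4.22×10^-4 + 4.26/2.70×10^-4) = 0.01689 rad.

0.0169 rad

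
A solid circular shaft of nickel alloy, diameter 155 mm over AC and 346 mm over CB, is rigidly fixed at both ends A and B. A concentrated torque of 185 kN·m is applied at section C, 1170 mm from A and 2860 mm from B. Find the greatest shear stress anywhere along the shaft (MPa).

22.7 MPa

Compatibility: T_A·a/J_AC = T_B·b/J_CB with T_A + T_B = T₀.
J_AC = 5.67×10^-5 m⁴, J_CB = 1.41×10^-3 m⁴, so T_A = T₀·(J_AC/a)/((J_AC/a)+(J_CB/b)) = 16580 N·m, T_B = 168400 N·m.
τ in each portion: τ_AC = 2.27×10^7 Pa, τ_CB = 2.07×10^7 Pa; maximum is in AC.
τ_max = T_AC·r/J = 16580·0.0775/5.67×10^-5 = 2.268×10^7 Pa.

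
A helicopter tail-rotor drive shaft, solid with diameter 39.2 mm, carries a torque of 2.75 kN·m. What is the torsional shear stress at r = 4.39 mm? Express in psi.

7550 psi

J = πd⁴/32 = π(0.0392)⁴/32 = 2.318×10^-7 m⁴.
Shear stress varies linearly with radius: τ = T·r/J = 2750 × 0.00439 / 2.318×10^-7 = 5.208×10^7 Pa.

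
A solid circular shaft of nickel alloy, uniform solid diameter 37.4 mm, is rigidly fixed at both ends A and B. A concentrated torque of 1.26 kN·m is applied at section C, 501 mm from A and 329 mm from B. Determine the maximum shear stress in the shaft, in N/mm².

74.0 N/mm²

With uniform GJ and both ends fixed, compatibility θ_AC = θ_CB gives T_A·a = T_B·b, together with T_A + T_B = T₀.
T_A = T₀·b/(a+b) = 1260·329/830.0 = 499.4 N·m; T_B = 760.6 N·m.
τ in each portion: τ_AC = 4.86×10^7 Pa, τ_CB = 7.40×10^7 Pa; maximum is in CB.
τ_max = T_CB·r/J = 760.6·0.0187/1.92×10^-7 = 7.404×10^7 Pa.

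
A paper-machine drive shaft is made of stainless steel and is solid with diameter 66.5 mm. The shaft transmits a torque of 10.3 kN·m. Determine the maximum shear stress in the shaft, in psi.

J = πd⁴/32 = π(0.0665)⁴/32 = 1.920×10^-6 m⁴.
τ_max = T·r/J = 10300 × 0.0333 / 1.920×10^-6 = 1.784×10^8 Pa.

25900 psi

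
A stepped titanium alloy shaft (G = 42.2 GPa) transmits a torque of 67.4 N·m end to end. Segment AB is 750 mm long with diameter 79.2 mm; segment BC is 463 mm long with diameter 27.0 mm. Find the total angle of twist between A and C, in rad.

J_AB = π(0.0792)⁴/32 = 3.86×10^-6 m⁴; J_BC = π(0.0270)⁴/32 = 5.22×10^-8 m⁴.
θ = (T/G)·Σ L_i/J_i = (67.40/42.2×10⁹)·(0.750/3.86×10^-6 + 0.463/5.22×10^-8) = 0.01448 rad.

0.0145 rad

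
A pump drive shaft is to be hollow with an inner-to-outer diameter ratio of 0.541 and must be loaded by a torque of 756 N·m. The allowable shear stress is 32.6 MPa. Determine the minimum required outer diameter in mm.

For a hollow shaft with d_i/d_o = 0.541: τ_max = 16T/(π d_o³ (1−k⁴)), so d_o = [16T/(π τ_allow (1−k⁴))]^(1/3) = [16·756.0/(π·3.26×10^7·0.9143)]^(1/3) = 0.05055 m.

50.6 mm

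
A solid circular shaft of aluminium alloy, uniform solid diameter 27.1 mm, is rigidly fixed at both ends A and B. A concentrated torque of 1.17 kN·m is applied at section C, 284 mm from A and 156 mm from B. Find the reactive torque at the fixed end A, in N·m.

415 N·m

With uniform GJ and both ends fixed, compatibility θ_AC = θ_CB gives T_A·a = T_B·b, together with T_A + T_B = T₀.
T_A = T₀·b/(a+b) = 1170·156/440.0 = 414.8 N·m; T_B = 755.2 N·m.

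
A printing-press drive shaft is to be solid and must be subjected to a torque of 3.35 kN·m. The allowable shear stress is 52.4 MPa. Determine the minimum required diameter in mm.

68.8 mm

For a solid shaft τ_max = 16T/(πd³), so d = (16T/(π τ_allow))^(1/3) = (16·3350/(π·5.24×10^7))^(1/3) = 0.06880 m.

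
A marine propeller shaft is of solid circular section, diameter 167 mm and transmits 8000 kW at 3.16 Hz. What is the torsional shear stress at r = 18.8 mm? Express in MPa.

99.2 MPa

ω = 2π·3.16 = 19.85 rad/s, so T = P/ω = 8000×10³ / 19.85 = 402900 N·m.
J = πd⁴/32 = π(0.167)⁴/32 = 7.636×10^-5 m⁴.
Shear stress varies linearly with radius: τ = T·r/J = 402900 × 0.0188 / 7.636×10^-5 = 9.920×10^7 Pa.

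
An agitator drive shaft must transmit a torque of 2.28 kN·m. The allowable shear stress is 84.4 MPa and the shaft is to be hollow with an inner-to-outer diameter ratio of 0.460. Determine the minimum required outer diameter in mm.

52.4 mm

For a hollow shaft with d_i/d_o = 0.460: τ_max = 16T/(π d_o³ (1−k⁴)), so d_o = [16T/(π τ_allow (1−k⁴))]^(1/3) = [16·2280/(π·8.44×10^7·0.9552)]^(1/3) = 0.05242 m.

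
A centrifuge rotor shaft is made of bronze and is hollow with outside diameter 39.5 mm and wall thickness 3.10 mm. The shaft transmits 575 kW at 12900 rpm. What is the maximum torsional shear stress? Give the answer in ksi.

ω = 2π·12900/60 = 1351 rad/s, so T = P/ω = 575×10³ / 1351 = 425.6 N·m.
J = π(d_o⁴ − d_i⁴)/32 = π(0.0395⁴ − 0.0333⁴)/32 = 1.183×10^-7 m⁴.
τ_max = T·r/J = 425.6 × 0.0198 / 1.183×10^-7 = 7.108×10^7 Pa.

10.3 ksi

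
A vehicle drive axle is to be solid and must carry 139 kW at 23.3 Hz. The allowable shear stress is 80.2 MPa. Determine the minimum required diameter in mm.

39.2 mm

ω = 2π·23.3 = 146.4 rad/s, so T = P/ω = 139×10³ / 146.4 = 949.5 N·m.
For a solid shaft τ_max = 16T/(πd³), so d = (16T/(π τ_allow))^(1/3) = (16·949.5/(π·8.02×10^7))^(1/3) = 0.03921 m.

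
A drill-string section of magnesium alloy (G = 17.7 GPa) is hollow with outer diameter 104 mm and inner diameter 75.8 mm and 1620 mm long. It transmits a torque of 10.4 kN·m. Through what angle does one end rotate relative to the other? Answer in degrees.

J = π(d_o⁴ − d_i⁴)/32 = π(0.104⁴ − 0.0758⁴)/32 = 8.244×10^-6 m⁴.
θ = T·L/(G·J) = 10400 × 1.62 / (17.7×10⁹ × 8.244×10^-6) = 0.1155 rad.

6.62°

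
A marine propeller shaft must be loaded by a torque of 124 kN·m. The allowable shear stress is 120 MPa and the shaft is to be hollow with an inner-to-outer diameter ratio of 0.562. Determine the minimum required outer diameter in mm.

180 mm

For a hollow shaft with d_i/d_o = 0.562: τ_max = 16T/(π d_o³ (1−k⁴)), so d_o = [16T/(π τ_allow (1−k⁴))]^(1/3) = [16·124000/(π·1.20×10^8·0.9002)]^(1/3) = 0.1801 m.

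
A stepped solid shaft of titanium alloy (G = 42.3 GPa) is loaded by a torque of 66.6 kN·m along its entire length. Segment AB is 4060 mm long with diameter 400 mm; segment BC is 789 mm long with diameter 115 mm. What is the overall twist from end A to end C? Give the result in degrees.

J_AB = π(0.400)⁴/32 = 2.51×10^-3 m⁴; J_BC = π(0.115)⁴/32 = 1.72×10^-5 m⁴.
θ = (T/G)·Σ L_i/J_i = (66600/42.3×10⁹)·(4.06/2.51×10^-3 + 0.789/1.72×10^-5) = 0.07489 rad.

4.29°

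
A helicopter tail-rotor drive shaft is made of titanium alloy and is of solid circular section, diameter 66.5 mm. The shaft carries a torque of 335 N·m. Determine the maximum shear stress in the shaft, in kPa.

5800 kPa

J = πd⁴/32 = π(0.0665)⁴/32 = 1.920×10^-6 m⁴.
τ_max = T·r/J = 335.0 × 0.0333 / 1.920×10^-6 = 5.802×10^6 Pa.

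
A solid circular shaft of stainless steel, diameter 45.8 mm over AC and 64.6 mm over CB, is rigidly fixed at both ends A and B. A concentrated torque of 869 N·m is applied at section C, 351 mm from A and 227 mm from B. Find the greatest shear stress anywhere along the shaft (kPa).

14100 kPa

Compatibility: T_A·a/J_AC = T_B·b/J_CB with T_A + T_B = T₀.
J_AC = 4.32×10^-7 m⁴, J_CB = 1.71×10^-6 m⁴, so T_A = T₀·(J_AC/a)/((J_AC/a)+(J_CB/b)) = 122.1 N·m, T_B = 746.9 N·m.
τ in each portion: τ_AC = 6.47×10^6 Pa, τ_CB = 1.41×10^7 Pa; maximum is in CB.
τ_max = T_CB·r/J = 746.9·0.0323/1.71×10^-6 = 1.411×10^7 Pa.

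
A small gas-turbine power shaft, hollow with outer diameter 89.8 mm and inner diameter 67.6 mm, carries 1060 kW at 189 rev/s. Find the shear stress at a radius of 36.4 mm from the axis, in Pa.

7.50e6 Pa

ω = 2π·189 = 1188 rad/s, so T = P/ω = 1060×10³ / 1188 = 892.6 N·m.
J = π(d_o⁴ − d_i⁴)/32 = π(0.0898⁴ − 0.0676⁴)/32 = 4.334×10^-6 m⁴.
Shear stress varies linearly with radius: τ = T·r/J = 892.6 × 0.0364 / 4.334×10^-6 = 7.497×10^6 Pa.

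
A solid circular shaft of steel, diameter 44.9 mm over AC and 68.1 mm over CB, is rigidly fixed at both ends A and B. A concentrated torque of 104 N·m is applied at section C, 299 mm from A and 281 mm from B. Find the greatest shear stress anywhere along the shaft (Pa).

Compatibility: T_A·a/J_AC = T_B·b/J_CB with T_A + T_B = T₀.
J_AC = 3.99×10^-7 m⁴, J_CB = 2.11×10^-6 m⁴, so T_A = T₀·(J_AC/a)/((J_AC/a)+(J_CB/b)) = 15.68 N·m, T_B = 88.32 N·m.
τ in each portion: τ_AC = 8.82×10^5 Pa, τ_CB = 1.42×10^6 Pa; maximum is in CB.
τ_max = T_CB·r/J = 88.32·0.0340/2.11×10^-6 = 1.424×10^6 Pa.

1.42e6 Pa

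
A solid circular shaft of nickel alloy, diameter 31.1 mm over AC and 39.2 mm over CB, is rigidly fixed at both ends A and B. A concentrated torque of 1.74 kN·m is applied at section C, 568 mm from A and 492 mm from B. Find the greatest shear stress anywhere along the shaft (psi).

Compatibility: T_A·a/J_AC = T_B·b/J_CB with T_A + T_B = T₀.
J_AC = 9.18×10^-8 m⁴, J_CB = 2.32×10^-7 m⁴, so T_A = T₀·(J_AC/a)/((J_AC/a)+(J_CB/b)) = 444.6 N·m, T_B = 1295 N·m.
τ in each portion: τ_AC = 7.53×10^7 Pa, τ_CB = 1.10×10^8 Pa; maximum is in CB.
τ_max = T_CB·r/J = 1295·0.0196/2.32×10^-7 = 1.095×10^8 Pa.

15900 psi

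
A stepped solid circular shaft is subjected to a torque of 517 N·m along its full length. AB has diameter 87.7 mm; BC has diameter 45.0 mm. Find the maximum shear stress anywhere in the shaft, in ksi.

4.19 ksi

Under the same torque, τ_max = 16T/(πd³) is largest where d is smallest — segment BC (d = 45.0 mm).
τ_max = 16·517.0/(π·(0.0450)³) = 2.890×10^7 Pa.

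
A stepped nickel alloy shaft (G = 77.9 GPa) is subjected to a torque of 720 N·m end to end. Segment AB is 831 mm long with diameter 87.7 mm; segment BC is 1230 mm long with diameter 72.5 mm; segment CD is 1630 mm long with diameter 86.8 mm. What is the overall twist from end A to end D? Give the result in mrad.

J_AB = π(0.0877)⁴/32 = 5.81×10^-6 m⁴; J_BC = π(0.0725)⁴/32 = 2.71×10^-6 m⁴; J_CD = π(0.0868)⁴/32 = 5.57×10^-6 m⁴.
θ = (T/G)·Σ L_i/J_i = (720.0/77.9×10⁹)·(0.831/5.81×10^-6 + 1.23/2.71×10^-6 + 1.63/5.57×10^-6) = 8.217×10^-3 rad.

8.22 mrad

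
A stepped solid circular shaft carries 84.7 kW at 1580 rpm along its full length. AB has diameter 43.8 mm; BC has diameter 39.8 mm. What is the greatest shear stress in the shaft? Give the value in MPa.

ω = 2π·1580/60 = 165.5 rad/s, so T = P/ω = 84.7×10³ / 165.5 = 511.9 N·m.
Under the same torque, τ_max = 16T/(πd³) is largest where d is smallest — segment BC (d = 39.8 mm).
τ_max = 16·511.9/(π·(0.0398)³) = 4.135×10^7 Pa.

41.4 MPa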